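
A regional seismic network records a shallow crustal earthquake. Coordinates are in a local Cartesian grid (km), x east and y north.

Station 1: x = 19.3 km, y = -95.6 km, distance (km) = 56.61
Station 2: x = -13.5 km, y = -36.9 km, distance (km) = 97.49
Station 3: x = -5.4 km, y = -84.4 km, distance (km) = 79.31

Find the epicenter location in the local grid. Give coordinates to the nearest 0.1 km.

Circle about each station: (x − 19.3)² + (y + 95.6)² = 56.61²; (x + 13.5)² + (y + 36.9)² = 97.49²; (x + 5.4)² + (y + 84.4)² = 79.31².
Subtracting the Station 1 equation from the Station 2 and Station 3 equations removes the quadratic terms:
-65.6 x + 117.4 y = -14267.60
-49.4 x + 22.4 y = -5444.71
Solving the 2×2 system: x ≈ 73.8, y ≈ -80.3 km.

73.8 km east, -80.3 km north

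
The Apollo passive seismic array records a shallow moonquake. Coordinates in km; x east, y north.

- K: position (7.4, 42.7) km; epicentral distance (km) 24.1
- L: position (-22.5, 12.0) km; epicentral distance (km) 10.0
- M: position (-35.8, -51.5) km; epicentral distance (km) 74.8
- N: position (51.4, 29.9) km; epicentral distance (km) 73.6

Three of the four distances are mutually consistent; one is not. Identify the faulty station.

Solve using three stations at a time. Using L, M, N (subtract circle equations pairwise → linear system) gives (x, y) ≈ (-21.8, 22.0).
Distances from that point to each station vs reported:
  K: calculated 35.8 vs reported 24.1 → residual 11.7 km
  L: calculated 10.0 vs reported 10.0 → residual 0.0 km
  M: calculated 74.8 vs reported 74.8 → residual 0.0 km
  N: calculated 73.6 vs reported 73.6 → residual 0.0 km
L, M, N are mutually consistent (residuals ≈ 0); K is off by 11.7 km.

K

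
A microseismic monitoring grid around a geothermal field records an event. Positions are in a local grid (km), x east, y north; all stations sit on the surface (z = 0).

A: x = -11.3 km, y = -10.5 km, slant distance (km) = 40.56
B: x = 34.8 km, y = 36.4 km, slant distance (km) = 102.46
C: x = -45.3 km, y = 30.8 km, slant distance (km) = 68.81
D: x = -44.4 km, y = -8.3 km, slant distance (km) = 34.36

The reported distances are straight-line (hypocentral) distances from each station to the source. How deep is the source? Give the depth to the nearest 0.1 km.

z ≈ 21.4 km

Each station gives a sphere (x−x_i)² + (y−y_i)² + z² = d_i² (stations at z=0).
Subtracting the A sphere from B and C: z² cancels, leaving linear equations in x and y:
92.2 x + 93.8 y = -6554.88
-68.0 x + 82.6 y = -326.91
Solving: x ≈ -36.499, y ≈ -34.005 km (keep extra digits for the depth step; rounded: -36.5, -34.0).
Then from the A sphere: z² = 40.56² − (x + 11.3)² − (y + 10.5)² with x = -36.499, y = -34.005, so z ≈ 21.392 ≈ 21.4 km.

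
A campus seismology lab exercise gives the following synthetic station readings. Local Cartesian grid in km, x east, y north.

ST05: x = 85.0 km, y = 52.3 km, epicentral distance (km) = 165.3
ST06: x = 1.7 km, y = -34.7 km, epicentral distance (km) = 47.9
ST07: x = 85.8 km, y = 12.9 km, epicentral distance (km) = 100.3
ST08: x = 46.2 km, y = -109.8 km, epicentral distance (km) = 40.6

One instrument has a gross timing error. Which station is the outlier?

ST05

Solve using three stations at a time. Using ST06, ST07, ST08 (subtract circle equations pairwise → linear system) gives (x, y) ≈ (32.0, -71.8).
Distances from that point to each station vs reported:
  ST05: calculated 134.9 vs reported 165.3 → residual 30.4 km
  ST06: calculated 47.9 vs reported 47.9 → residual 0.0 km
  ST07: calculated 100.3 vs reported 100.3 → residual 0.0 km
  ST08: calculated 40.6 vs reported 40.6 → residual 0.0 km
ST06, ST07, ST08 are mutually consistent (residuals ≈ 0); ST05 is off by 30.4 km.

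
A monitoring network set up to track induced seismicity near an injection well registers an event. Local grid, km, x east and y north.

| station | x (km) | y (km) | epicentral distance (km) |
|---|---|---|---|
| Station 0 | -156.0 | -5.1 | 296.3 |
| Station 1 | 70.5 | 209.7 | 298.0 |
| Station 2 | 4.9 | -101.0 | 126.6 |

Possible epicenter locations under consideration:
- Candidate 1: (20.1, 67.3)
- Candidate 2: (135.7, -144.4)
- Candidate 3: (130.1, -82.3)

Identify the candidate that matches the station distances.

Candidate 3

For each candidate, compare |candidate − station| to the reported distance:
Candidate 1: residuals Station 0 105.9, Station 1 146.9, Station 2 42.4 → max 146.9 km
Candidate 2: residuals Station 0 27.0, Station 1 62.1, Station 2 11.2 → max 62.1 km
Candidate 3: residuals Station 0 0.0, Station 1 0.0, Station 2 0.0 → max 0.0 km
Only Candidate 3 has all residuals ≈ 0.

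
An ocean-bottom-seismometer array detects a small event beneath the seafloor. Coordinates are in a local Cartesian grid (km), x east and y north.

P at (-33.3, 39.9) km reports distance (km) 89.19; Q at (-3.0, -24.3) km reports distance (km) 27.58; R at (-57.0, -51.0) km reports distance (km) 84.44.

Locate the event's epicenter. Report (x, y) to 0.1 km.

Circle about each station: (x + 33.3)² + (y − 39.9)² = 89.19²; (x + 3.0)² + (y + 24.3)² = 27.58²; (x + 57.0)² + (y + 51.0)² = 84.44².
Subtracting the P equation from the Q and R equations removes the quadratic terms:
60.6 x − 128.4 y = 5092.79
-47.4 x − 181.8 y = 3973.84
Solving the 2×2 system: x ≈ 24.3, y ≈ -28.2 km.

(24.3, -28.2)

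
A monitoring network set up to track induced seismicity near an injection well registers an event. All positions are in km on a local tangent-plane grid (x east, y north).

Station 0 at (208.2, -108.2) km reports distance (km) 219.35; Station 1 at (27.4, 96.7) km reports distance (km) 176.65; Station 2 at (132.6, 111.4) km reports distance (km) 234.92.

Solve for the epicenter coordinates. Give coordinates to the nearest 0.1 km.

Circle about each station: (x − 208.2)² + (y + 108.2)² = 219.35²; (x − 27.4)² + (y − 96.7)² = 176.65²; (x − 132.6)² + (y − 111.4)² = 234.92².
Subtracting the Station 0 equation from the Station 1 and Station 2 equations removes the quadratic terms:
-361.6 x + 409.8 y = -28043.63
-151.2 x + 439.2 y = -32134.74
Solving the 2×2 system: x ≈ -8.8, y ≈ -76.2 km.

-8.8 km east, -76.2 km north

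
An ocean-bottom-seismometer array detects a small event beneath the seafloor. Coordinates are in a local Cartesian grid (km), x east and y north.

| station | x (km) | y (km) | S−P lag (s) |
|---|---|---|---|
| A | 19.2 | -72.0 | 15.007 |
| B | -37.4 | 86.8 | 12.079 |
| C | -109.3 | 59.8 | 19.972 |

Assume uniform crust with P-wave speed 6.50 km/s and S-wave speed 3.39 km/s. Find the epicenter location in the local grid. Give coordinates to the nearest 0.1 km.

x ≈ 29.8 km, y ≈ 33.8 km

Distance from S−P lag: d = Δt · v_P v_S / (v_P − v_S) = Δt · (6.50·3.39)/(6.50−3.39) ≈ 7.0852·Δt.
So d_A = 106.33, d_B = 85.58, d_C = 141.51 km.
Circle about each station: (x − 19.2)² + (y + 72.0)² = 106.33²; (x + 37.4)² + (y − 86.8)² = 85.58²; (x + 109.3)² + (y − 59.8)² = 141.51².
Subtracting pairs of circle equations eliminates x²+y² and gives linear equations (the radical axes):
-113.2 x + 317.6 y = 7362.49
-257.0 x + 263.6 y = 1250.88
Solving the 2×2 system: x ≈ 29.8, y ≈ 33.8 km.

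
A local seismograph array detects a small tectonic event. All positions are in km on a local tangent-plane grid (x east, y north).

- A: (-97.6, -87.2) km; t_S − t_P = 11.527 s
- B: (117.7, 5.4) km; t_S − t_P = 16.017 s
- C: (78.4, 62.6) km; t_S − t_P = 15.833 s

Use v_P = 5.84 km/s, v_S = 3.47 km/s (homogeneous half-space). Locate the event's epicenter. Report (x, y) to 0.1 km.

-12.2 km east, -38.0 km north

Distance from S−P lag: d = Δt · v_P v_S / (v_P − v_S) = Δt · (5.84·3.47)/(5.84−3.47) ≈ 8.5505·Δt.
So d_A = 98.56, d_B = 136.95, d_C = 135.38 km.
Circle about each station: (x + 97.6)² + (y + 87.2)² = 98.56²; (x − 117.7)² + (y − 5.4)² = 136.95²; (x − 78.4)² + (y − 62.6)² = 135.38².
Subtracting the A equation from the B and C equations removes the quadratic terms:
430.6 x + 185.2 y = -12288.38
352.0 x + 299.6 y = -15677.95
Solving the 2×2 system: x ≈ -12.2, y ≈ -38.0 km.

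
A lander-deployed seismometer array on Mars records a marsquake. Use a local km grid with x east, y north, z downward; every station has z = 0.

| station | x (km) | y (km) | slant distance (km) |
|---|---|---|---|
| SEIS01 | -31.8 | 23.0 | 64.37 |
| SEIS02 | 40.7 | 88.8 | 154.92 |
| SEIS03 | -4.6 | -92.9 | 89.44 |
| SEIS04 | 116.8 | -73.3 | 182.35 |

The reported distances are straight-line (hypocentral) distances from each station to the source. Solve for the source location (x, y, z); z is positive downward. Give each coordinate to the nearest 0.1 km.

x ≈ -56.9 km, y ≈ -27.4 km, depth ≈ 31.2 km

Each station gives a sphere (x−x_i)² + (y−y_i)² + z² = d_i² (stations at z=0).
Subtracting the SEIS01 sphere from SEIS02 and SEIS03: z² cancels, leaving linear equations in x and y:
145.0 x + 131.6 y = -11855.02
54.4 x − 231.8 y = 3255.31
Solving: x ≈ -56.895, y ≈ -27.396 km (keep extra digits for the depth step; rounded: -56.9, -27.4).
Then from the SEIS01 sphere: z² = 64.37² − (x + 31.8)² − (y − 23.0)² with x = -56.895, y = -27.396, so z ≈ 31.209 ≈ 31.2 km.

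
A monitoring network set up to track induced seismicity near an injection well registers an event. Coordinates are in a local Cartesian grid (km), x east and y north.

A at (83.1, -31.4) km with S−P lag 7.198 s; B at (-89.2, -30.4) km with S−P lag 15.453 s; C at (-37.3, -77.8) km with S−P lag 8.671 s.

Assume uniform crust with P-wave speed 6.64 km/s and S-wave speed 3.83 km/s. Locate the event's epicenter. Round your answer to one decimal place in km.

41.1 km east, -81.2 km north

Distance from S−P lag: d = Δt · v_P v_S / (v_P − v_S) = Δt · (6.64·3.83)/(6.64−3.83) ≈ 9.0502·Δt.
So d_A = 65.14, d_B = 139.85, d_C = 78.47 km.
Circle about each station: (x − 83.1)² + (y + 31.4)² = 65.14²; (x + 89.2)² + (y + 30.4)² = 139.85²; (x + 37.3)² + (y + 77.8)² = 78.47².
Subtracting the A equation from the B and C equations removes the quadratic terms:
-344.6 x + 2.0 y = -14325.57
-240.8 x − 92.8 y = -2361.76
Solving the 2×2 system: x ≈ 41.1, y ≈ -81.2 km.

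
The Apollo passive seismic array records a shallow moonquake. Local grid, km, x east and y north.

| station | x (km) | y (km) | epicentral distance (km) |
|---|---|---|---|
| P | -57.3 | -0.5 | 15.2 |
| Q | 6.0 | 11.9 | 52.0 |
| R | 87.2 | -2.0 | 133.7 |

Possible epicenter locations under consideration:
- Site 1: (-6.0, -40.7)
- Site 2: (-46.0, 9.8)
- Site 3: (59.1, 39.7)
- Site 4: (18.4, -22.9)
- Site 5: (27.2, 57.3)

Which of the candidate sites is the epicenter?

Site 2

For each candidate, compare |candidate − station| to the reported distance:
Site 1: residuals P 50.0, Q 2.0, R 32.8 → max 50.0 km
Site 2: residuals P 0.1, Q 0.0, R 0.0 → max 0.1 km
Site 3: residuals P 107.9, Q 7.9, R 83.4 → max 107.9 km
Site 4: residuals P 63.7, Q 15.1, R 61.8 → max 63.7 km
Site 5: residuals P 87.2, Q 1.9, R 49.3 → max 87.2 km
Only Site 2 has all residuals ≈ 0.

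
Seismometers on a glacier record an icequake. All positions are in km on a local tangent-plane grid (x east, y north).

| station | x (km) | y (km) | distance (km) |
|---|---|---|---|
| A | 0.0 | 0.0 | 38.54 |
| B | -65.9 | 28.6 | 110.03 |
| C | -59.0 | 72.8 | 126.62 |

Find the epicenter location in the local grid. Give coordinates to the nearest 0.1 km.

(37.4, -9.3)

Circle about each station: x² + y² = 38.54²; (x + 65.9)² + (y − 28.6)² = 110.03²; (x + 59.0)² + (y − 72.8)² = 126.62².
Subtracting the A equation from the B and C equations removes the quadratic terms:
-131.8 x + 57.2 y = -5460.50
-118.0 x + 145.6 y = -5766.45
Solving the 2×2 system: x ≈ 37.4, y ≈ -9.3 km.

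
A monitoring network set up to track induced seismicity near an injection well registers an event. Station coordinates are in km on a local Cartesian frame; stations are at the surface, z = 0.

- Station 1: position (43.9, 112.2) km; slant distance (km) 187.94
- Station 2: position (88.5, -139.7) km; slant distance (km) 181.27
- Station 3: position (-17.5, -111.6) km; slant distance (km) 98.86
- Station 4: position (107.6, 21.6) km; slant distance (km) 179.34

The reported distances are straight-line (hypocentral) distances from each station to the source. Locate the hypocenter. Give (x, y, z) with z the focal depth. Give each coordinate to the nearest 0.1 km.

(-50.5, -39.3, 58.8)

Each station gives a sphere (x−x_i)² + (y−y_i)² + z² = d_i² (stations at z=0).
Subtracting the Station 1 sphere from Station 2 and Station 3: z² cancels, leaving linear equations in x and y:
89.2 x − 503.8 y = 15294.92
-122.8 x − 447.6 y = 23792.90
Solving: x ≈ -50.503, y ≈ -39.301 km (keep extra digits for the depth step; rounded: -50.5, -39.3).
Then from the Station 1 sphere: z² = 187.94² − (x − 43.9)² − (y − 112.2)² with x = -50.503, y = -39.301, so z ≈ 58.796 ≈ 58.8 km.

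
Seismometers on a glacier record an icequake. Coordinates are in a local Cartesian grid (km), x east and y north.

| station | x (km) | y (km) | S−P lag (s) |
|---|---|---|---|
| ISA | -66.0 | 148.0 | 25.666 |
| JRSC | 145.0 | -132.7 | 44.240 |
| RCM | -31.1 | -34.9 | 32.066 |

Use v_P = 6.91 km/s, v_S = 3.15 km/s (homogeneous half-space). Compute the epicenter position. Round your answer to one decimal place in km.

Distance from S−P lag: d = Δt · v_P v_S / (v_P − v_S) = Δt · (6.91·3.15)/(6.91−3.15) ≈ 5.7890·Δt.
So d_ISA = 148.58, d_JRSC = 256.10, d_RCM = 185.63 km.
Circle about each station: (x + 66.0)² + (y − 148.0)² = 148.58²; (x − 145.0)² + (y + 132.7)² = 256.10²; (x + 31.1)² + (y + 34.9)² = 185.63².
Subtracting the ISA equation from the JRSC and RCM equations removes the quadratic terms:
422.0 x − 561.4 y = -31136.90
69.8 x − 365.8 y = -36457.26
Solving the 2×2 system: x ≈ 78.8, y ≈ 114.7 km.

x ≈ 78.8 km, y ≈ 114.7 km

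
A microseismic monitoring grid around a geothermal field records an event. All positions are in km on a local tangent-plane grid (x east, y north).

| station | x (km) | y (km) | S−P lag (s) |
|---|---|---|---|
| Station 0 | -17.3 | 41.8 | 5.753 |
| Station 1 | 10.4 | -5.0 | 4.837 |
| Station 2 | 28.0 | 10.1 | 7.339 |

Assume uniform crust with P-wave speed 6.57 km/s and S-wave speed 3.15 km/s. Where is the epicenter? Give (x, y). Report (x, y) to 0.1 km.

-16.3 km east, 7.0 km north

Distance from S−P lag: d = Δt · v_P v_S / (v_P − v_S) = Δt · (6.57·3.15)/(6.57−3.15) ≈ 6.0513·Δt.
So d_Station 0 = 34.81, d_Station 1 = 29.27, d_Station 2 = 44.41 km.
Circle about each station: (x + 17.3)² + (y − 41.8)² = 34.81²; (x − 10.4)² + (y + 5.0)² = 29.27²; (x − 28.0)² + (y − 10.1)² = 44.41².
Subtracting the Station 0 equation from the Station 1 and Station 2 equations removes the quadratic terms:
55.4 x − 93.6 y = -1558.37
90.6 x − 63.4 y = -1921.03
Solving the 2×2 system: x ≈ -16.3, y ≈ 7.0 km.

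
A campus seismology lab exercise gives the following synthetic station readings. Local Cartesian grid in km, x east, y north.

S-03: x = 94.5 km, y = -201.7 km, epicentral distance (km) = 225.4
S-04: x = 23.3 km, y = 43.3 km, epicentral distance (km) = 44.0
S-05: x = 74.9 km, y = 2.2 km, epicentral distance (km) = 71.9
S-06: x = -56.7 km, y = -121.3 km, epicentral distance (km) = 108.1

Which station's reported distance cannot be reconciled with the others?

Solve using three stations at a time. Using S-03, S-04, S-05 (subtract circle equations pairwise → linear system) gives (x, y) ≈ (3.1, 4.3).
Distances from that point to each station vs reported:
  S-03: calculated 225.4 vs reported 225.4 → residual 0.0 km
  S-04: calculated 43.9 vs reported 44.0 → residual 0.1 km
  S-05: calculated 71.9 vs reported 71.9 → residual 0.0 km
  S-06: calculated 139.1 vs reported 108.1 → residual 31.0 km
S-03, S-04, S-05 are mutually consistent (residuals ≈ 0); S-06 is off by 31.0 km.

S-06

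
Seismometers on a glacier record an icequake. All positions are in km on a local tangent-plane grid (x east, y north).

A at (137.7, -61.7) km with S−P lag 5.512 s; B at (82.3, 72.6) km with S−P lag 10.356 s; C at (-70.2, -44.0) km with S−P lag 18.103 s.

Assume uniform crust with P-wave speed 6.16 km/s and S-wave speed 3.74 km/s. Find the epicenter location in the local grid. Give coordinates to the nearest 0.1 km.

(101.0, -24.2)

Distance from S−P lag: d = Δt · v_P v_S / (v_P − v_S) = Δt · (6.16·3.74)/(6.16−3.74) ≈ 9.5200·Δt.
So d_A = 52.47, d_B = 98.59, d_C = 172.34 km.
Circle about each station: (x − 137.7)² + (y + 61.7)² = 52.47²; (x − 82.3)² + (y − 72.6)² = 98.59²; (x + 70.2)² + (y + 44.0)² = 172.34².
Subtracting the A equation from the B and C equations removes the quadratic terms:
-110.8 x + 268.6 y = -17691.02
-415.8 x + 35.4 y = -42852.11
Solving the 2×2 system: x ≈ 101.0, y ≈ -24.2 km.
Check against A (with the unrounded x, y): √((x − 137.7)²+(y + 61.7)²) = 52.47 ≈ 52.47 km. ✓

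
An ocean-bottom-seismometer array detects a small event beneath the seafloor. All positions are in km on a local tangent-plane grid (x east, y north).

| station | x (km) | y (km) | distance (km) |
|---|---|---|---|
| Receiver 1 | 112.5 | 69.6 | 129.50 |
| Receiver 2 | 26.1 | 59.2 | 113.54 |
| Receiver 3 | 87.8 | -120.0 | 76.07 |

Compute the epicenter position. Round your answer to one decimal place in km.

x ≈ 60.5 km, y ≈ -49.0 km

Circle about each station: (x − 112.5)² + (y − 69.6)² = 129.50²; (x − 26.1)² + (y − 59.2)² = 113.54²; (x − 87.8)² + (y + 120.0)² = 76.07².
Subtracting the Receiver 1 equation from the Receiver 2 and Receiver 3 equations removes the quadratic terms:
-172.8 x − 20.8 y = -9435.64
-49.4 x − 379.2 y = 15592.04
Solving the 2×2 system: x ≈ 60.5, y ≈ -49.0 km.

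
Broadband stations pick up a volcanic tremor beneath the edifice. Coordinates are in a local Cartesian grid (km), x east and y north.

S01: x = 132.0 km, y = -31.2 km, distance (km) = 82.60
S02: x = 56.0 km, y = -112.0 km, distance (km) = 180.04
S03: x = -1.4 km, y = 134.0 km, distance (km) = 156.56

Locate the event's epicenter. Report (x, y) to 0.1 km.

Circle about each station: (x − 132.0)² + (y + 31.2)² = 82.60²; (x − 56.0)² + (y + 112.0)² = 180.04²; (x + 1.4)² + (y − 134.0)² = 156.56².
Subtracting the S01 equation from the S02 and S03 equations removes the quadratic terms:
-152.0 x − 161.6 y = -28309.08
-266.8 x + 330.4 y = -18127.75
Solving the 2×2 system: x ≈ 131.6, y ≈ 51.4 km.

x ≈ 131.6 km, y ≈ 51.4 km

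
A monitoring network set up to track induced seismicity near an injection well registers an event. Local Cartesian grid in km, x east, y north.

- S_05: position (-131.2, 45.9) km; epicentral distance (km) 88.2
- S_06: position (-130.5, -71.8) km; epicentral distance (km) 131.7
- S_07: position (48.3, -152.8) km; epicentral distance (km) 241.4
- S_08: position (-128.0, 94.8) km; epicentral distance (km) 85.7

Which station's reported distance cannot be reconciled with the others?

S_06

Solve using three stations at a time. Using S_05, S_07, S_08 (subtract circle equations pairwise → linear system) gives (x, y) ≈ (-46.2, 69.3).
Distances from that point to each station vs reported:
  S_05: calculated 88.2 vs reported 88.2 → residual 0.0 km
  S_06: calculated 164.4 vs reported 131.7 → residual 32.7 km
  S_07: calculated 241.4 vs reported 241.4 → residual 0.0 km
  S_08: calculated 85.7 vs reported 85.7 → residual 0.0 km
S_05, S_07, S_08 are mutually consistent (residuals ≈ 0); S_06 is off by 32.7 km.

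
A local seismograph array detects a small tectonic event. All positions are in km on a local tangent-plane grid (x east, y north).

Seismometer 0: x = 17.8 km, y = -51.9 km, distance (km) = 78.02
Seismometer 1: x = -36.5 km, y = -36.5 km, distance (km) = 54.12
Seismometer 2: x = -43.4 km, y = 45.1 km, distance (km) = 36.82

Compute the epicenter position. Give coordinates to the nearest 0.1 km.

(-21.5, 15.5)

Circle about each station: (x − 17.8)² + (y + 51.9)² = 78.02²; (x + 36.5)² + (y + 36.5)² = 54.12²; (x + 43.4)² + (y − 45.1)² = 36.82².
Subtracting the Seismometer 0 equation from the Seismometer 1 and Seismometer 2 equations removes the quadratic terms:
-108.6 x + 30.8 y = 2812.20
-122.4 x + 194.0 y = 5638.53
Solving the 2×2 system: x ≈ -21.5, y ≈ 15.5 km.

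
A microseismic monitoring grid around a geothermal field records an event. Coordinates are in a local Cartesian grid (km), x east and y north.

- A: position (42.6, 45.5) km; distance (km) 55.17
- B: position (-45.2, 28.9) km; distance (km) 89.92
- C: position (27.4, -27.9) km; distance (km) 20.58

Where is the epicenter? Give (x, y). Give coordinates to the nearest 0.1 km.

Circle about each station: (x − 42.6)² + (y − 45.5)² = 55.17²; (x + 45.2)² + (y − 28.9)² = 89.92²; (x − 27.4)² + (y + 27.9)² = 20.58².
Subtracting the A equation from the B and C equations removes the quadratic terms:
-175.6 x − 33.2 y = -6048.64
-30.4 x − 146.8 y = 264.35
Solving the 2×2 system: x ≈ 36.2, y ≈ -9.3 km.

(36.2, -9.3)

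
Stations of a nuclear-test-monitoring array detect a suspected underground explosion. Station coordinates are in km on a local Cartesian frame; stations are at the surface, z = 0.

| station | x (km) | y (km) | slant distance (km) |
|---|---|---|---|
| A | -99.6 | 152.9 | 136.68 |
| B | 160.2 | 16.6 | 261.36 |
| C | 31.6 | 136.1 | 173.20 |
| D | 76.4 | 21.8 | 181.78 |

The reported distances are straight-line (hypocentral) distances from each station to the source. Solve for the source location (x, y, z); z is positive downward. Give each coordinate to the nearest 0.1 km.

Each station gives a sphere (x−x_i)² + (y−y_i)² + z² = d_i² (stations at z=0).
Subtracting the A sphere from B and C: z² cancels, leaving linear equations in x and y:
519.6 x − 272.6 y = -56986.60
262.4 x − 33.6 y = -25093.62
Solving: x ≈ -91.097, y ≈ 35.409 km (keep extra digits for the depth step; rounded: -91.1, 35.4).
Then from the A sphere: z² = 136.68² − (x + 99.6)² − (y − 152.9)² with x = -91.097, y = 35.409, so z ≈ 69.318 ≈ 69.3 km.

(-91.1, 35.4, 69.3)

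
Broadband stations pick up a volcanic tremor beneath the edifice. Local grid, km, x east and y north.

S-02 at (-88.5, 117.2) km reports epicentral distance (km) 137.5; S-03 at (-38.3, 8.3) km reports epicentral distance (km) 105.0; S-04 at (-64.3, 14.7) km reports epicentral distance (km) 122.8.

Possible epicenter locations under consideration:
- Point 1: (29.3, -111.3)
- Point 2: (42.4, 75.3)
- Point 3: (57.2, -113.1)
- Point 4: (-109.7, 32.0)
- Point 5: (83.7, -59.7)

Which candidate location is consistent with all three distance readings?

Point 2

For each candidate, compare |candidate − station| to the reported distance:
Point 1: residuals S-02 119.6, S-03 32.4, S-04 34.2 → max 119.6 km
Point 2: residuals S-02 0.1, S-03 0.1, S-04 0.1 → max 0.1 km
Point 3: residuals S-02 135.0, S-03 49.5, S-04 53.5 → max 135.0 km
Point 4: residuals S-02 49.7, S-03 29.8, S-04 74.2 → max 74.2 km
Point 5: residuals S-02 109.4, S-03 34.7, S-04 42.8 → max 109.4 km
Only Point 2 has all residuals ≈ 0.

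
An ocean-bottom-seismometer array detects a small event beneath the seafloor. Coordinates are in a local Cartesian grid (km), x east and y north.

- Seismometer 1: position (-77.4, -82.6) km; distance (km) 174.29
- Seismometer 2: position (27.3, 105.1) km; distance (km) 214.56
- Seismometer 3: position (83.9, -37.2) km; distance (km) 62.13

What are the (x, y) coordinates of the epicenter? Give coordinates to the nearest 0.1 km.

x ≈ 96.2 km, y ≈ -98.1 km

Circle about each station: (x + 77.4)² + (y + 82.6)² = 174.29²; (x − 27.3)² + (y − 105.1)² = 214.56²; (x − 83.9)² + (y + 37.2)² = 62.13².
Subtracting the Seismometer 1 equation from the Seismometer 2 and Seismometer 3 equations removes the quadratic terms:
209.4 x + 375.4 y = -16681.21
322.6 x + 90.8 y = 22126.40
Solving the 2×2 system: x ≈ 96.2, y ≈ -98.1 km.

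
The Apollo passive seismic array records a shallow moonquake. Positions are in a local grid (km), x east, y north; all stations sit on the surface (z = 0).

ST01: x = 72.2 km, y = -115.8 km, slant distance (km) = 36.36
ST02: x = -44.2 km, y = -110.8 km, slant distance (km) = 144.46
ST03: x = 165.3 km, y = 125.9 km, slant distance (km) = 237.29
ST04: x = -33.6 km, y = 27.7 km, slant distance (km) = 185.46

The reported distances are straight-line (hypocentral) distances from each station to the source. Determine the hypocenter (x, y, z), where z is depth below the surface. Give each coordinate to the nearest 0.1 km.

Each station gives a sphere (x−x_i)² + (y−y_i)² + z² = d_i² (stations at z=0).
Subtracting the ST01 sphere from ST02 and ST03: z² cancels, leaving linear equations in x and y:
-232.8 x + 10.0 y = -23938.84
186.2 x + 483.4 y = -30432.07
Solving: x ≈ 98.496, y ≈ -100.894 km (keep extra digits for the depth step; rounded: 98.5, -100.9).
Then from the ST01 sphere: z² = 36.36² − (x − 72.2)² − (y + 115.8)² with x = 98.496, y = -100.894, so z ≈ 20.208 ≈ 20.2 km.

(98.5, -100.9, 20.2)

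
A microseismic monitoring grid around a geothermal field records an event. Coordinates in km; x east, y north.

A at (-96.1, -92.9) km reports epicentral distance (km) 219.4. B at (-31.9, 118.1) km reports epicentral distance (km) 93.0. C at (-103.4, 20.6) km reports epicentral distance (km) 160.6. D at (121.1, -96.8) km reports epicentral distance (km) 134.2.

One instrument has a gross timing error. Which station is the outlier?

Solve using three stations at a time. Using A, B, C (subtract circle equations pairwise → linear system) gives (x, y) ≈ (48.8, 71.8).
Distances from that point to each station vs reported:
  A: calculated 219.4 vs reported 219.4 → residual 0.0 km
  B: calculated 93.1 vs reported 93.0 → residual 0.1 km
  C: calculated 160.6 vs reported 160.6 → residual 0.0 km
  D: calculated 183.5 vs reported 134.2 → residual 49.3 km
A, B, C are mutually consistent (residuals ≈ 0); D is off by 49.3 km.

D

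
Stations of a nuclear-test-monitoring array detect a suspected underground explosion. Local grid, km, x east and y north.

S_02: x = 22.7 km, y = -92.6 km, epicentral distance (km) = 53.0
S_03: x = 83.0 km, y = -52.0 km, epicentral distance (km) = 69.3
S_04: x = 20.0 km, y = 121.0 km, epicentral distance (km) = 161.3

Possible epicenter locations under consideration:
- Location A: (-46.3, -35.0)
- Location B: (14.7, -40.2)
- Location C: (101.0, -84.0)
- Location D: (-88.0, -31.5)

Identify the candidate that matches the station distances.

Location B

For each candidate, compare |candidate − station| to the reported distance:
Location A: residuals S_02 36.9, S_03 61.1, S_04 8.2 → max 61.1 km
Location B: residuals S_02 0.0, S_03 0.0, S_04 0.0 → max 0.0 km
Location C: residuals S_02 25.8, S_03 32.6, S_04 59.1 → max 59.1 km
Location D: residuals S_02 73.4, S_03 102.9, S_04 25.6 → max 102.9 km
Only Location B has all residuals ≈ 0.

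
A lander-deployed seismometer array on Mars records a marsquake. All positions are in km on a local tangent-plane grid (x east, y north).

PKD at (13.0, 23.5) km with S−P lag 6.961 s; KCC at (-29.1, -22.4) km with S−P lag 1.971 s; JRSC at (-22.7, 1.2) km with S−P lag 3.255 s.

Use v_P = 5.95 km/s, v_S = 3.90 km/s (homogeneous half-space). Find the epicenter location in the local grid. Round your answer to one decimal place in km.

Distance from S−P lag: d = Δt · v_P v_S / (v_P − v_S) = Δt · (5.95·3.90)/(5.95−3.90) ≈ 11.3195·Δt.
So d_PKD = 78.80, d_KCC = 22.31, d_JRSC = 36.85 km.
Circle about each station: (x − 13.0)² + (y − 23.5)² = 78.80²; (x + 29.1)² + (y + 22.4)² = 22.31²; (x + 22.7)² + (y − 1.2)² = 36.85².
Subtracting pairs of circle equations eliminates x²+y² and gives linear equations (the radical axes):
-84.2 x − 91.8 y = 6339.02
-71.4 x − 44.6 y = 4647.00
Solving the 2×2 system: x ≈ -51.4, y ≈ -21.9 km.

x ≈ -51.4 km, y ≈ -21.9 km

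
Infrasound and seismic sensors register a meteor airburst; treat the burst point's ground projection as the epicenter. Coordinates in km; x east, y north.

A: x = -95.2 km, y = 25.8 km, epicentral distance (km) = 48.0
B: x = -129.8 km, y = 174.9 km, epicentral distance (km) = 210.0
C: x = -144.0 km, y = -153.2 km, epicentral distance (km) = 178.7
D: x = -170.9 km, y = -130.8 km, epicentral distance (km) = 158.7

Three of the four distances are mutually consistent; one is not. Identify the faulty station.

B

Solve using three stations at a time. Using A, C, D (subtract circle equations pairwise → linear system) gives (x, y) ≈ (-143.4, 25.5).
Distances from that point to each station vs reported:
  A: calculated 48.2 vs reported 48.0 → residual 0.2 km
  B: calculated 150.0 vs reported 210.0 → residual 60.0 km
  C: calculated 178.7 vs reported 178.7 → residual 0.0 km
  D: calculated 158.7 vs reported 158.7 → residual 0.0 km
A, C, D are mutually consistent (residuals ≈ 0); B is off by 60.0 km.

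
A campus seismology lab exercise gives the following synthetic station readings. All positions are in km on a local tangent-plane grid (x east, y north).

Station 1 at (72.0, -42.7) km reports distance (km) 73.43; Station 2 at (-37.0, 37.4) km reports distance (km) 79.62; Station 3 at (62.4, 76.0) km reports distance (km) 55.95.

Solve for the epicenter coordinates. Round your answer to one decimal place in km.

Circle about each station: (x − 72.0)² + (y + 42.7)² = 73.43²; (x + 37.0)² + (y − 37.4)² = 79.62²; (x − 62.4)² + (y − 76.0)² = 55.95².
Subtracting pairs of circle equations eliminates x²+y² and gives linear equations (the radical axes):
-218.0 x + 160.2 y = -5186.91
-19.2 x + 237.4 y = 4924.03
Solving the 2×2 system: x ≈ 41.5, y ≈ 24.1 km.

41.5 km east, 24.1 km north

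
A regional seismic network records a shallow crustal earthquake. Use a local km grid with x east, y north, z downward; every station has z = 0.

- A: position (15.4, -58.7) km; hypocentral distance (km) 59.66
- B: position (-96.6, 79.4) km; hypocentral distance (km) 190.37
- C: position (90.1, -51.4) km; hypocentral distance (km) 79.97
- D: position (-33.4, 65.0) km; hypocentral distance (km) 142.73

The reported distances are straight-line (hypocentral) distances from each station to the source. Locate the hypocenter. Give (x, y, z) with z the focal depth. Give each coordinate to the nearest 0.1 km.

Each station gives a sphere (x−x_i)² + (y−y_i)² + z² = d_i² (stations at z=0).
Subtracting the A sphere from B and C: z² cancels, leaving linear equations in x and y:
-224.0 x + 276.2 y = -20728.35
149.4 x + 14.6 y = 4241.23
Solving: x ≈ 33.099, y ≈ -48.205 km (keep extra digits for the depth step; rounded: 33.1, -48.2).
Then from the A sphere: z² = 59.66² − (x − 15.4)² − (y + 58.7)² with x = 33.099, y = -48.205, so z ≈ 55.999 ≈ 56.0 km.

x ≈ 33.1 km, y ≈ -48.2 km, depth ≈ 56.0 km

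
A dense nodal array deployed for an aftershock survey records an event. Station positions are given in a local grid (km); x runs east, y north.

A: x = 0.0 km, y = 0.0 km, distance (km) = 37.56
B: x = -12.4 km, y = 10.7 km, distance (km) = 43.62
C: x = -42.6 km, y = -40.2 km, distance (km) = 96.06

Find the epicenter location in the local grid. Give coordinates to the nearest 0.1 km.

29.3 km east, 23.5 km north

Circle about each station: x² + y² = 37.56²; (x + 12.4)² + (y − 10.7)² = 43.62²; (x + 42.6)² + (y + 40.2)² = 96.06².
Subtracting the A equation from the B and C equations removes the quadratic terms:
-24.8 x + 21.4 y = -223.70
-85.2 x − 80.4 y = -4385.97
Solving the 2×2 system: x ≈ 29.3, y ≈ 23.5 km.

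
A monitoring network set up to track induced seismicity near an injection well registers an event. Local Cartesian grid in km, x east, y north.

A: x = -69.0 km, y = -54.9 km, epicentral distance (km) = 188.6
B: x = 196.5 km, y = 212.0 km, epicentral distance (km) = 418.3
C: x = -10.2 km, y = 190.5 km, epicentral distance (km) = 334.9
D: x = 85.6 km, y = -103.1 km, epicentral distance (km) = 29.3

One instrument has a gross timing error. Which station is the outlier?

Solve using three stations at a time. Using A, C, D (subtract circle equations pairwise → linear system) gives (x, y) ≈ (106.7, -123.3).
Distances from that point to each station vs reported:
  A: calculated 188.6 vs reported 188.6 → residual 0.0 km
  B: calculated 347.1 vs reported 418.3 → residual 71.2 km
  C: calculated 334.9 vs reported 334.9 → residual 0.0 km
  D: calculated 29.3 vs reported 29.3 → residual 0.0 km
A, C, D are mutually consistent (residuals ≈ 0); B is off by 71.2 km.

B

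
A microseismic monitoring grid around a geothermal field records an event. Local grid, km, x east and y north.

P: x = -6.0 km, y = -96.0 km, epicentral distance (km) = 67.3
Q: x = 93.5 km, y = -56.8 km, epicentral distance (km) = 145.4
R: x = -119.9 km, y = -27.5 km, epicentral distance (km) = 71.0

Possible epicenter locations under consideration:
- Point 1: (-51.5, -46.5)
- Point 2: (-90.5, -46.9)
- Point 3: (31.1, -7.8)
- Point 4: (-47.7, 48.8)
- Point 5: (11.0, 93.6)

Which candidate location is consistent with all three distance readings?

For each candidate, compare |candidate − station| to the reported distance:
Point 1: residuals P 0.1, Q 0.0, R 0.0 → max 0.1 km
Point 2: residuals P 30.4, Q 38.9, R 35.8 → max 38.9 km
Point 3: residuals P 28.4, Q 66.1, R 81.3 → max 81.3 km
Point 4: residuals P 83.4, Q 30.9, R 34.0 → max 83.4 km
Point 5: residuals P 123.1, Q 26.1, R 107.3 → max 123.1 km
Only Point 1 has all residuals ≈ 0.

Point 1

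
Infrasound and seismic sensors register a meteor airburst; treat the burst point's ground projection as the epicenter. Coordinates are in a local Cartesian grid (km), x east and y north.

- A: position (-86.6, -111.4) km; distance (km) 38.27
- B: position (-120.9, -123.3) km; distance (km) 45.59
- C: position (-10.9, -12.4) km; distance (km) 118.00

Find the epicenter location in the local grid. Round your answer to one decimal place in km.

Circle about each station: (x + 86.6)² + (y + 111.4)² = 38.27²; (x + 120.9)² + (y + 123.3)² = 45.59²; (x + 10.9)² + (y + 12.4)² = 118.00².
Subtracting pairs of circle equations eliminates x²+y² and gives linear equations (the radical axes):
-68.6 x − 23.8 y = 9296.32
151.4 x + 198.0 y = -32096.36
Solving the 2×2 system: x ≈ -107.9, y ≈ -79.6 km.

x ≈ -107.9 km, y ≈ -79.6 km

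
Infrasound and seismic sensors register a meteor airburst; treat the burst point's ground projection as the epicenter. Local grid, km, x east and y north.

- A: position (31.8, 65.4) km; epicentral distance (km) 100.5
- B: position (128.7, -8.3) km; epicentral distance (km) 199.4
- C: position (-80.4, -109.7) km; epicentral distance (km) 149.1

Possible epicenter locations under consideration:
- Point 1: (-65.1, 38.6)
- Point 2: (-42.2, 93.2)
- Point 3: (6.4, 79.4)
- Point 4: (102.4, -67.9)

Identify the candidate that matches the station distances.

Point 1

For each candidate, compare |candidate − station| to the reported distance:
Point 1: residuals A 0.0, B 0.0, C 0.0 → max 0.0 km
Point 2: residuals A 21.5, B 0.6, C 57.4 → max 57.4 km
Point 3: residuals A 71.5, B 48.9, C 59.0 → max 71.5 km
Point 4: residuals A 50.3, B 134.3, C 38.4 → max 134.3 km
Only Point 1 has all residuals ≈ 0.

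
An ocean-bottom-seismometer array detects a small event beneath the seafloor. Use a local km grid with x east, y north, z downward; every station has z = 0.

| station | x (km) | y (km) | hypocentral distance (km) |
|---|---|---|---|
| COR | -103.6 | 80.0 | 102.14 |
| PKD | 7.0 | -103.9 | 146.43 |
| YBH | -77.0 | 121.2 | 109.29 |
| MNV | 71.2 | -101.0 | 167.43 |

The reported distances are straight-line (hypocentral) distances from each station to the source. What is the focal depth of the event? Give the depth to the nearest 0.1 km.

Each station gives a sphere (x−x_i)² + (y−y_i)² + z² = d_i² (stations at z=0).
Subtracting the COR sphere from PKD and YBH: z² cancels, leaving linear equations in x and y:
221.2 x − 367.8 y = -17297.92
53.2 x + 82.4 y = 1973.76
Solving: x ≈ -18.506, y ≈ 35.901 km (keep extra digits for the depth step; rounded: -18.5, 35.9).
Then from the COR sphere: z² = 102.14² − (x + 103.6)² − (y − 80.0)² with x = -18.506, y = 35.901, so z ≈ 35.311 ≈ 35.3 km.
Check against MNV (with the unrounded solution): distance 167.44 ≈ 167.43 km. ✓

z ≈ 35.3 km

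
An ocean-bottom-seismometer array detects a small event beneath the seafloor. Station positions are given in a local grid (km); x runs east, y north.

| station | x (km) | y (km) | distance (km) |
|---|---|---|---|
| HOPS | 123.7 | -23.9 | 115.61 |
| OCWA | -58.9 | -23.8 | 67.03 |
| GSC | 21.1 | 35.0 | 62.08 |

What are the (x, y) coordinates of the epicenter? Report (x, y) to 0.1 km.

Circle about each station: (x − 123.7)² + (y + 23.9)² = 115.61²; (x + 58.9)² + (y + 23.8)² = 67.03²; (x − 21.1)² + (y − 35.0)² = 62.08².
Subtracting pairs of circle equations eliminates x²+y² and gives linear equations (the radical axes):
-365.2 x + 0.2 y = -2964.60
-205.2 x + 117.8 y = -4690.94
Solving the 2×2 system: x ≈ 8.1, y ≈ -25.7 km.

8.1 km east, -25.7 km north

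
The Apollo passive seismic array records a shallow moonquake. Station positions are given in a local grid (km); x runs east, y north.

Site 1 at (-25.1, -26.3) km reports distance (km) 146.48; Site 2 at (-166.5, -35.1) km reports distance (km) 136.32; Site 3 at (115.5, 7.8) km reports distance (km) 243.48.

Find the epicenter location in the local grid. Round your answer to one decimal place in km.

Circle about each station: (x + 25.1)² + (y + 26.3)² = 146.48²; (x + 166.5)² + (y + 35.1)² = 136.32²; (x − 115.5)² + (y − 7.8)² = 243.48².
Subtracting pairs of circle equations eliminates x²+y² and gives linear equations (the radical axes):
-282.8 x − 17.6 y = 30505.81
281.2 x + 68.2 y = -25746.73
Solving the 2×2 system: x ≈ -113.5, y ≈ 90.5 km.

x ≈ -113.5 km, y ≈ 90.5 km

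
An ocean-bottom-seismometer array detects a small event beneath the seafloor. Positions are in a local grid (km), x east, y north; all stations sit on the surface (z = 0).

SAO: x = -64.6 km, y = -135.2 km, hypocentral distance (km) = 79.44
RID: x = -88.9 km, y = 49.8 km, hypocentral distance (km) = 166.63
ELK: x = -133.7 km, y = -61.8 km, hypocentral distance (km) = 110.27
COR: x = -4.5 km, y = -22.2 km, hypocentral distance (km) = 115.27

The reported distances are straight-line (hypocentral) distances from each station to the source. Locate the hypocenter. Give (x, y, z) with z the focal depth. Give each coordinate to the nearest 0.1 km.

Each station gives a sphere (x−x_i)² + (y−y_i)² + z² = d_i² (stations at z=0).
Subtracting the SAO sphere from RID and ELK: z² cancels, leaving linear equations in x and y:
-48.6 x + 370.0 y = -33523.79
-138.2 x + 146.8 y = -6606.03
Solving: x ≈ -56.297, y ≈ -98.000 km (keep extra digits for the depth step; rounded: -56.3, -98.0).
Then from the SAO sphere: z² = 79.44² − (x + 64.6)² − (y + 135.2)² with x = -56.297, y = -98.000, so z ≈ 69.699 ≈ 69.7 km.

x ≈ -56.3 km, y ≈ -98.0 km, depth ≈ 69.7 km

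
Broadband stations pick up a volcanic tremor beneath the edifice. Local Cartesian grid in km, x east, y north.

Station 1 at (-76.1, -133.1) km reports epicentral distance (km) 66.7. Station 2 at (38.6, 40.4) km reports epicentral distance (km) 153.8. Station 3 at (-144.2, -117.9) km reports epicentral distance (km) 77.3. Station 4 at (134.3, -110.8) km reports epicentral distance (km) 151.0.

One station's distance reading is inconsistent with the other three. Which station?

Solve using three stations at a time. Using Station 1, Station 2, Station 4 (subtract circle equations pairwise → linear system) gives (x, y) ≈ (-16.5, -103.2).
Distances from that point to each station vs reported:
  Station 1: calculated 66.7 vs reported 66.7 → residual 0.0 km
  Station 2: calculated 153.8 vs reported 153.8 → residual 0.0 km
  Station 3: calculated 128.5 vs reported 77.3 → residual 51.2 km
  Station 4: calculated 151.0 vs reported 151.0 → residual 0.0 km
Station 1, Station 2, Station 4 are mutually consistent (residuals ≈ 0); Station 3 is off by 51.2 km.

Station 3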